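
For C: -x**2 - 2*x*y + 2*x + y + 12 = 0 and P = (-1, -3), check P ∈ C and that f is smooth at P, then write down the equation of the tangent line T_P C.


Tangent line at P: 10*x + 3*y + 19 = 0.

Step 1: f(-1, -3) = 0, so P lies on C.
Step 2: partial derivatives
  f_x(x, y) = -2*x - 2*y + 2, f_y(x, y) = 1 - 2*x.
  f_x(P) = 10, f_y(P) = 3 (gradient nonzero, so P is smooth).
Step 3: tangent line at P: 10·(x − -1) + 3·(y − -3) = 0.
Expanding: 10*x + 3*y + 19 = 0.


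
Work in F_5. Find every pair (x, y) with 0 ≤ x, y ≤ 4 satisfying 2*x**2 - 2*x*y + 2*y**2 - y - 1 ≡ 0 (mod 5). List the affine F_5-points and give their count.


Affine F_5-points: {(0, 1), (0, 2), (1, 1), (1, 3), (2, 2), (2, 3)}; count = 6.

For each of the 25 pairs (x, y) ∈ F_5², evaluate f(x, y) mod 5. Record the zeros.
  x = 0: [0↦4, 1↦0, 2↦0, 3↦4, 4↦2]  zeros at y ∈ {1, 2}
  x = 1: [0↦1, 1↦0, 2↦3, 3↦0, 4↦1]  zeros at y ∈ {1, 3}
  x = 2: [0↦2, 1↦4, 2↦0, 3↦0, 4↦4]  zeros at y ∈ {2, 3}
  x = 3: [0↦2, 1↦2, 2↦1, 3↦4, 4↦1]  zeros at y ∈ ∅
  x = 4: [0↦1, 1↦4, 2↦1, 3↦2, 4↦2]  zeros at y ∈ ∅
Collecting zeros: affine points = {(0, 1), (0, 2), (1, 1), (1, 3), (2, 2), (2, 3)}.
Total count |C(F_5)_aff| = 6.


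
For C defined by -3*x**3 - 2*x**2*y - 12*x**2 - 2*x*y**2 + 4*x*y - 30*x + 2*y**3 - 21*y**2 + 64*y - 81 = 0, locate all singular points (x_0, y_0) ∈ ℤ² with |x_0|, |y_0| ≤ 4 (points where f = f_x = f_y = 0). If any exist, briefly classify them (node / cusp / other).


Singular points: {(-2, 3)}; classification: cusp.

Compute partial derivatives:
  f_x = -9*x**2 - 4*x*y - 24*x - 2*y**2 + 4*y - 30.
  f_y = -2*x**2 - 4*x*y + 4*x + 6*y**2 - 42*y + 64.
Scan x_0 ∈ {−4, ..., 4}. For each x_0, f_y(x_0, y) is a polynomial in y; find its integer roots y ∈ {−4, ..., 4}, then test f_x and f at those candidates.
  x = -4: f_y(-4, y) = 6*y**2 - 26*y + 16; no integer root y with |y| ≤ 4.
  x = -3: f_y(-3, y) = 6*y**2 - 30*y + 34; no integer root y with |y| ≤ 4.
  x = -2: f_y(-2, y) = 6*y**2 - 34*y + 48; vanishes at y ∈ {3}. (-2, 3): f_x = 0, f = 0 — SINGULAR.
  x = -1: f_y(-1, y) = 6*y**2 - 38*y + 58; no integer root y with |y| ≤ 4.
  x = 0: f_y(0, y) = 6*y**2 - 42*y + 64; no integer root y with |y| ≤ 4.
  x = 1: f_y(1, y) = 6*y**2 - 46*y + 66; no integer root y with |y| ≤ 4.
  x = 2: f_y(2, y) = 6*y**2 - 50*y + 64; no integer root y with |y| ≤ 4.
  x = 3: f_y(3, y) = 6*y**2 - 54*y + 58; no integer root y with |y| ≤ 4.
  x = 4: f_y(4, y) = 6*y**2 - 58*y + 48; no integer root y with |y| ≤ 4.
Only singular point on the grid: (-2, 3).
Classify: substitute x = -2 + u, y = 3 + v and expand: f = -3*u**3 - 2*u**2*v - 2*u*v**2 + 2*v**3 + v**2.
No constant or linear terms (consistent with a singular point). Quadratic part: v**2. Cubic part: -3*u**3 - 2*u**2*v - 2*u*v**2 + 2*v**3.
The quadratic part v**2 is a perfect square, so there is a single (double) tangent line v = 0, i.e. y = 3. Restricting the cubic part to that line (v = 0) leaves -3*u**3 ≠ 0, so f is not divisible by v and the branch is v² ≈ 3*u**3 to lowest order — this is a cusp.
Classification: cusp.


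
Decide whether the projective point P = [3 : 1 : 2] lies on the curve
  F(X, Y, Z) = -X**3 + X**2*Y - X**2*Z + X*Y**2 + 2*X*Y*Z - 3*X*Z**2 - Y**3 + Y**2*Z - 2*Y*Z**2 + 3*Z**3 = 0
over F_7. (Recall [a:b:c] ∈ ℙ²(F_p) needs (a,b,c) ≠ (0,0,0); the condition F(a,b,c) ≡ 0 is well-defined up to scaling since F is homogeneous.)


F(3,1,2) ≡ 2 (mod 7); P is NOT on the curve.

Evaluate F(3, 1, 2) term-by-term (mod 7).
  -X**3 ↦ -1·27·1·1 = -27
  X**2*Y ↦ 1·9·1·1 = 9
  -X**2*Z ↦ -1·9·1·2 = -18
  X*Y**2 ↦ 1·3·1·1 = 3
  2*X*Y*Z ↦ 2·3·1·2 = 12
  -3*X*Z**2 ↦ -3·3·1·4 = -36
  -Y**3 ↦ -1·1·1·1 = -1
  Y**2*Z ↦ 1·1·1·2 = 2
  -2*Y*Z**2 ↦ -2·1·1·4 = -8
  3*Z**3 ↦ 3·1·1·8 = 24
Sum: F(3, 1, 2) = (-27) + (9) + (-18) + (3) + (12) + (-36) + (-1) + (2) + (-8) + (24) = -40.
Reducing mod 7: -40 ≡ 2 (mod 7).
Since F(a, b, c) ≡ 2 ≠ 0 (mod 7), P does NOT lie on the curve.


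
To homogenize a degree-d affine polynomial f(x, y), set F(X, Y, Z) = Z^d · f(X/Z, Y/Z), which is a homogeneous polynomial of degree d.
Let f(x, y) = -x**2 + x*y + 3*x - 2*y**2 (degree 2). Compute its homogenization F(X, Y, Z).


F(X, Y, Z) = -X**2 + X*Y + 3*X*Z - 2*Y**2

deg(f) = 2.
Substitute x = X/Z, y = Y/Z into f, then multiply by Z^2.
  monomial -1·x^2·y^0 ↦ -1·X^2·Y^0·Z^0.
  monomial 1·x^1·y^1 ↦ 1·X^1·Y^1·Z^0.
  monomial 3·x^1·y^0 ↦ 3·X^1·Y^0·Z^1.
  monomial -2·x^0·y^2 ↦ -2·X^0·Y^2·Z^0.
Collecting: F(X, Y, Z) = -X**2 + X*Y + 3*X*Z - 2*Y**2.


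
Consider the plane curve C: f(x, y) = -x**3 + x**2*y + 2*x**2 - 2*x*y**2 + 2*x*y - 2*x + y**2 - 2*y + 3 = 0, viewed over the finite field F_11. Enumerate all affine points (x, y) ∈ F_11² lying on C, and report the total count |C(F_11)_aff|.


Affine F_11-points: {(0, 4), (0, 9), (1, 2), (1, 10), (4, 1), (4, 10), (6, 5), (7, 4), (7, 10), (10, 4), (10, 8)}; count = 11.

For each of the 121 pairs (x, y) ∈ F_11², evaluate f(x, y) mod 11. Record the zeros.
  x = 0: [0↦3, 1↦2, 2↦3, 3↦6, 4↦0, 5↦7, 6↦5, 7↦5, 8↦7, 9↦0, 10↦6]  zeros at y ∈ {4, 9}
  x = 1: [0↦2, 1↦2, 2↦0, 3↦7, 4↦1, 5↦4, 6↦5, 7↦4, 8↦1, 9↦7, 10↦0]  zeros at y ∈ {2, 10}
  x = 2: [0↦10, 1↦2, 2↦10, 3↦1, 4↦8, 5↦9, 6↦4, 7↦4, 8↦9, 9↦8, 10↦1]  zeros at y ∈ ∅
  x = 3: [0↦10, 1↦7, 2↦5, 3↦4, 4↦4, 5↦5, 6↦7, 7↦10, 8↦3, 9↦8, 10↦3]  zeros at y ∈ ∅
  x = 4: [0↦7, 1↦0, 2↦1, 3↦10, 4↦5, 5↦8, 6↦8, 7↦5, 8↦10, 9↦1, 10↦0]  zeros at y ∈ {1, 10}
  x = 5: [0↦6, 1↦8, 2↦3, 3↦2, 4↦5, 5↦1, 6↦1, 7↦5, 8↦2, 9↦3, 10↦8]  zeros at y ∈ ∅
  x = 6: [0↦1, 1↦3, 2↦5, 3↦7, 4↦9, 5↦0, 6↦2, 7↦4, 8↦6, 9↦8, 10↦10]  zeros at y ∈ {5}
  x = 7: [0↦8, 1↦1, 2↦1, 3↦8, 4↦0, 5↦10, 6↦5, 7↦7, 8↦5, 9↦10, 10↦0]  zeros at y ∈ {4, 10}
  x = 8: [0↦10, 1↦7, 2↦7, 3↦10, 4↦5, 5↦3, 6↦4, 7↦8, 8↦4, 9↦3, 10↦5]  zeros at y ∈ ∅
  x = 9: [0↦1, 1↦4, 2↦6, 3↦7, 4↦7, 5↦6, 6↦4, 7↦1, 8↦8, 9↦3, 10↦8]  zeros at y ∈ ∅
  x = 10: [0↦8, 1↦8, 2↦3, 3↦4, 4↦0, 5↦2, 6↦10, 7↦2, 8↦0, 9↦4, 10↦3]  zeros at y ∈ {4, 8}
Collecting zeros: affine points = {(0, 4), (0, 9), (1, 2), (1, 10), (4, 1), (4, 10), (6, 5), (7, 4), (7, 10), (10, 4), (10, 8)}.
Total count |C(F_11)_aff| = 11.


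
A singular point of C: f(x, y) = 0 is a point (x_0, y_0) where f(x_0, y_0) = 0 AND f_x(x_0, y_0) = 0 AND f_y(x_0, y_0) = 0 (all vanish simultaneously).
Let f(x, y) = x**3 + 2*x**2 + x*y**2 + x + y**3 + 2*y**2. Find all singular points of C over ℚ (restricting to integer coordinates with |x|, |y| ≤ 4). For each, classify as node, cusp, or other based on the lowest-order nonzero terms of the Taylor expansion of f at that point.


Singular points: {(-1, 0)}; classification: node.

Compute partial derivatives:
  f_x = 3*x**2 + 4*x + y**2 + 1.
  f_y = 2*x*y + 3*y**2 + 4*y.
Scan x_0 ∈ {−4, ..., 4}. For each x_0, f_y(x_0, y) is a polynomial in y; find its integer roots y ∈ {−4, ..., 4}, then test f_x and f at those candidates.
  x = -4: f_y(-4, y) = 3*y**2 - 4*y; vanishes at y ∈ {0}. (-4, 0): f_x = 33 ≠ 0.
  x = -3: f_y(-3, y) = 3*y**2 - 2*y; vanishes at y ∈ {0}. (-3, 0): f_x = 16 ≠ 0.
  x = -2: f_y(-2, y) = 3*y**2; vanishes at y ∈ {0}. (-2, 0): f_x = 5 ≠ 0.
  x = -1: f_y(-1, y) = 3*y**2 + 2*y; vanishes at y ∈ {0}. (-1, 0): f_x = 0, f = 0 — SINGULAR.
  x = 0: f_y(0, y) = 3*y**2 + 4*y; vanishes at y ∈ {0}. (0, 0): f_x = 1 ≠ 0.
  x = 1: f_y(1, y) = 3*y**2 + 6*y; vanishes at y ∈ {-2, 0}. (1, -2): f_x = 12 ≠ 0; (1, 0): f_x = 8 ≠ 0.
  x = 2: f_y(2, y) = 3*y**2 + 8*y; vanishes at y ∈ {0}. (2, 0): f_x = 21 ≠ 0.
  x = 3: f_y(3, y) = 3*y**2 + 10*y; vanishes at y ∈ {0}. (3, 0): f_x = 40 ≠ 0.
  x = 4: f_y(4, y) = 3*y**2 + 12*y; vanishes at y ∈ {-4, 0}. (4, -4): f_x = 81 ≠ 0; (4, 0): f_x = 65 ≠ 0.
Only singular point on the grid: (-1, 0).
Classify: substitute x = -1 + u, y = 0 + v and expand: f = u**3 - u**2 + u*v**2 + v**3 + v**2.
No constant or linear terms (consistent with a singular point). Quadratic part: -u**2 + v**2. Cubic part: u**3 + u*v**2 + v**3.
The quadratic part v**2 - u**2 = (v − u)(v + u) splits into two distinct linear factors, so there are two distinct tangent lines y − 0 = ±(x − -1) — this is a node (ordinary double point).
Classification: node.


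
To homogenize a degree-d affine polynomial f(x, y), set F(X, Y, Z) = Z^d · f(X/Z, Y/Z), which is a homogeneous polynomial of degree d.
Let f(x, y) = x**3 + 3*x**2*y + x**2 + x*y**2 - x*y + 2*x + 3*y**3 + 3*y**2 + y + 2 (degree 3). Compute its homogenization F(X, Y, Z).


F(X, Y, Z) = X**3 + 3*X**2*Y + X**2*Z + X*Y**2 - X*Y*Z + 2*X*Z**2 + 3*Y**3 + 3*Y**2*Z + Y*Z**2 + 2*Z**3

deg(f) = 3.
Substitute x = X/Z, y = Y/Z into f, then multiply by Z^3.
  monomial 1·x^3·y^0 ↦ 1·X^3·Y^0·Z^0.
  monomial 3·x^2·y^1 ↦ 3·X^2·Y^1·Z^0.
  monomial 1·x^2·y^0 ↦ 1·X^2·Y^0·Z^1.
  monomial 1·x^1·y^2 ↦ 1·X^1·Y^2·Z^0.
  monomial -1·x^1·y^1 ↦ -1·X^1·Y^1·Z^1.
  monomial 2·x^1·y^0 ↦ 2·X^1·Y^0·Z^2.
  monomial 3·x^0·y^3 ↦ 3·X^0·Y^3·Z^0.
  monomial 3·x^0·y^2 ↦ 3·X^0·Y^2·Z^1.
  monomial 1·x^0·y^1 ↦ 1·X^0·Y^1·Z^2.
  monomial 2·x^0·y^0 ↦ 2·X^0·Y^0·Z^3.
Collecting: F(X, Y, Z) = X**3 + 3*X**2*Y + X**2*Z + X*Y**2 - X*Y*Z + 2*X*Z**2 + 3*Y**3 + 3*Y**2*Z + Y*Z**2 + 2*Z**3.


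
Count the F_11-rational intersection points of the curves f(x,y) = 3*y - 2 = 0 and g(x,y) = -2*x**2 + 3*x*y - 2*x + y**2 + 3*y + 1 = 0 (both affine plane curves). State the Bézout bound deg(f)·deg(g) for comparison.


Common zeros: ∅; count = 0; Bézout bound = 2.

deg(f) = 1, deg(g) = 2, so Bézout bound = 2.
Scan x ∈ F_11. For each x, list the y ∈ F_11 with f(x, y) ≡ 0 and those with g(x, y) ≡ 0 (mod 11); the common zeros in that column are the intersection.
  x = 0: f ≡ 0 at y ∈ {8}; g ≡ 0 at y ∈ {2, 6}; common: ∅.
  x = 1: f ≡ 0 at y ∈ {8}; g ≡ 0 at y ∈ {7, 9}; common: ∅.
  x = 2: f ≡ 0 at y ∈ {8}; g ≡ 0 at y ∈ {0, 2}; common: ∅.
  x = 3: f ≡ 0 at y ∈ {8}; g ≡ 0 at y ∈ {3, 7}; common: ∅.
  x = 4: f ≡ 0 at y ∈ {8}; g ≡ 0 at y ∈ ∅; common: ∅.
  x = 5: f ≡ 0 at y ∈ {8}; g ≡ 0 at y ∈ ∅; common: ∅.
  x = 6: f ≡ 0 at y ∈ {8}; g ≡ 0 at y ∈ {3, 9}; common: ∅.
  x = 7: f ≡ 0 at y ∈ {8}; g ≡ 0 at y ∈ ∅; common: ∅.
  x = 8: f ≡ 0 at y ∈ {8}; g ≡ 0 at y ∈ {0, 6}; common: ∅.
  x = 9: f ≡ 0 at y ∈ {8}; g ≡ 0 at y ∈ ∅; common: ∅.
  x = 10: f ≡ 0 at y ∈ {8}; g ≡ 0 at y ∈ ∅; common: ∅.
Collecting: common zeros = ∅, so the count is 0.
Comparison with the Bézout bound: 0 ≤ 2 = deg(f)·deg(g), as expected for curves with no common component (the affine F_11-count falls short of the bound because intersections may lie at infinity, over extension fields, or carry multiplicity).


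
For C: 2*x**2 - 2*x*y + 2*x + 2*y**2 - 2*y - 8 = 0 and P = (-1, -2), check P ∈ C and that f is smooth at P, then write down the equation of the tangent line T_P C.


Tangent line at P: 2*x - 8*y - 14 = 0.

Step 1: f(-1, -2) = 0, so P lies on C.
Step 2: partial derivatives
  f_x(x, y) = 4*x - 2*y + 2, f_y(x, y) = -2*x + 4*y - 2.
  f_x(P) = 2, f_y(P) = -8 (gradient nonzero, so P is smooth).
Step 3: tangent line at P: 2·(x − -1) + -8·(y − -2) = 0.
Expanding: 2*x - 8*y - 14 = 0.


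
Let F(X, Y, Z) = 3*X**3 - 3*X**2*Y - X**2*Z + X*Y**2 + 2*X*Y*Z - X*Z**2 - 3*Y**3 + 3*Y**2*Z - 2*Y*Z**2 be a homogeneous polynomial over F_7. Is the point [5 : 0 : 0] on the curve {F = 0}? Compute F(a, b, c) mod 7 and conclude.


F(5,0,0) ≡ 4 (mod 7); P is NOT on the curve.

Evaluate F(5, 0, 0) term-by-term (mod 7).
  3*X**3 ↦ 3·125·1·1 = 375
  -3*X**2*Y ↦ -3·25·0·1 = 0
  -X**2*Z ↦ -1·25·1·0 = 0
  X*Y**2 ↦ 1·5·0·1 = 0
  2*X*Y*Z ↦ 2·5·0·0 = 0
  -X*Z**2 ↦ -1·5·1·0 = 0
  -3*Y**3 ↦ -3·1·0·1 = 0
  3*Y**2*Z ↦ 3·1·0·0 = 0
  -2*Y*Z**2 ↦ -2·1·0·0 = 0
Sum: F(5, 0, 0) = (375) + (0) + (0) + (0) + (0) + (0) + (0) + (0) + (0) = 375.
Reducing mod 7: 375 ≡ 4 (mod 7).
Since F(a, b, c) ≡ 4 ≠ 0 (mod 7), P does NOT lie on the curve.


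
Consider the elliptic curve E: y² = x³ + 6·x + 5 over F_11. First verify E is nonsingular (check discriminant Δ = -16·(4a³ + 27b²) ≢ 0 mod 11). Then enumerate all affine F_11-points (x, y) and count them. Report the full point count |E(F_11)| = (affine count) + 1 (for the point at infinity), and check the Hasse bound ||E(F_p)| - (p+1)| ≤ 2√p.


Affine points = {(0, 4), (0, 7), (1, 1), (1, 10), (2, 5), (2, 6), (4, 4), (4, 7), (6, 2), (6, 9), (7, 4), (7, 7), (8, 2), (8, 9), (10, 3), (10, 8)}; affine count = 16; |E(F_11)| = 17.

Discriminant check: Δ ∝ 4a³ + 27b² = 4·6³ + 27·5² = 4·216 + 27·25 ≡ 10 (mod 11). Nonzero ⇒ E is nonsingular.
For each x ∈ F_11, compute rhs = x³ + 6·x + 5 mod 11, then count y ∈ F_11 with y² ≡ rhs.
  x = 0: rhs = 5, matching y values: 4, 7 (2 points).
  x = 1: rhs = 1, matching y values: 1, 10 (2 points).
  x = 2: rhs = 3, matching y values: 5, 6 (2 points).
  x = 3: rhs = 6, matching y values: none (0 points).
  x = 4: rhs = 5, matching y values: 4, 7 (2 points).
  x = 5: rhs = 6, matching y values: none (0 points).
  x = 6: rhs = 4, matching y values: 2, 9 (2 points).
  x = 7: rhs = 5, matching y values: 4, 7 (2 points).
  x = 8: rhs = 4, matching y values: 2, 9 (2 points).
  x = 9: rhs = 7, matching y values: none (0 points).
  x = 10: rhs = 9, matching y values: 3, 8 (2 points).
Total affine count: 16.
Full point count |E(F_11)| = 16 + 1 = 17.
Hasse bound: |17 − (11+1)| = |5| = 5 ≤ 2√11 ≈ 6.6332 ✓.


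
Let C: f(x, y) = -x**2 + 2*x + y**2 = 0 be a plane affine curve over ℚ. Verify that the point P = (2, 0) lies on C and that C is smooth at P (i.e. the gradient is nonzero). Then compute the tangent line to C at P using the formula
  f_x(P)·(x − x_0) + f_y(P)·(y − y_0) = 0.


Tangent line at P: 4 - 2*x = 0.

Step 1: f(2, 0) = 0, so P lies on C.
Step 2: partial derivatives
  f_x(x, y) = 2 - 2*x, f_y(x, y) = 2*y.
  f_x(P) = -2, f_y(P) = 0 (gradient nonzero, so P is smooth).
Step 3: tangent line at P: -2·(x − 2) + 0·(y − 0) = 0.
Expanding: 4 - 2*x = 0.


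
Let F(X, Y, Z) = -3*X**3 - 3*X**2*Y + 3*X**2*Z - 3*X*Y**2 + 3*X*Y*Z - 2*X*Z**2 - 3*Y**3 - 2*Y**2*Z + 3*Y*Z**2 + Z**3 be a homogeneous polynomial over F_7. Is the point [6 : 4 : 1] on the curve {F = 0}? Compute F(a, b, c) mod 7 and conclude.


F(6,4,1) ≡ 3 (mod 7); P is NOT on the curve.

Evaluate F(6, 4, 1) term-by-term (mod 7).
  -3*X**3 ↦ -3·216·1·1 = -648
  -3*X**2*Y ↦ -3·36·4·1 = -432
  3*X**2*Z ↦ 3·36·1·1 = 108
  -3*X*Y**2 ↦ -3·6·16·1 = -288
  3*X*Y*Z ↦ 3·6·4·1 = 72
  -2*X*Z**2 ↦ -2·6·1·1 = -12
  -3*Y**3 ↦ -3·1·64·1 = -192
  -2*Y**2*Z ↦ -2·1·16·1 = -32
  3*Y*Z**2 ↦ 3·1·4·1 = 12
  Z**3 ↦ 1·1·1·1 = 1
Sum: F(6, 4, 1) = (-648) + (-432) + (108) + (-288) + (72) + (-12) + (-192) + (-32) + (12) + (1) = -1411.
Reducing mod 7: -1411 ≡ 3 (mod 7).
Since F(a, b, c) ≡ 3 ≠ 0 (mod 7), P does NOT lie on the curve.


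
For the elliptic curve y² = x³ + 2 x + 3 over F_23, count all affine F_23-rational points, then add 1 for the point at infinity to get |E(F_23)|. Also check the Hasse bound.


Affine points = {(0, 7), (0, 16), (1, 11), (1, 12), (3, 6), (3, 17), (4, 11), (4, 12), (5, 0), (6, 1), (6, 22), (8, 5), (8, 18), (13, 8), (13, 15), (15, 2), (15, 21), (18, 11), (18, 12), (19, 0), (20, 4), (20, 19), (22, 0)}; affine count = 23; |E(F_23)| = 24.

Discriminant check: Δ ∝ 4a³ + 27b² = 4·2³ + 27·3² = 4·8 + 27·9 ≡ 22 (mod 23). Nonzero ⇒ E is nonsingular.
For each x ∈ F_23, compute rhs = x³ + 2·x + 3 mod 23, then count y ∈ F_23 with y² ≡ rhs.
  x = 0: rhs = 3, matching y values: 7, 16 (2 points).
  x = 1: rhs = 6, matching y values: 11, 12 (2 points).
  x = 2: rhs = 15, matching y values: none (0 points).
  x = 3: rhs = 13, matching y values: 6, 17 (2 points).
  x = 4: rhs = 6, matching y values: 11, 12 (2 points).
  x = 5: rhs = 0, matching y values: 0 (1 points).
  x = 6: rhs = 1, matching y values: 1, 22 (2 points).
  x = 7: rhs = 15, matching y values: none (0 points).
  x = 8: rhs = 2, matching y values: 5, 18 (2 points).
  x = 9: rhs = 14, matching y values: none (0 points).
  x = 10: rhs = 11, matching y values: none (0 points).
  x = 11: rhs = 22, matching y values: none (0 points).
  x = 12: rhs = 7, matching y values: none (0 points).
  x = 13: rhs = 18, matching y values: 8, 15 (2 points).
  x = 14: rhs = 15, matching y values: none (0 points).
  x = 15: rhs = 4, matching y values: 2, 21 (2 points).
  x = 16: rhs = 14, matching y values: none (0 points).
  x = 17: rhs = 5, matching y values: none (0 points).
  x = 18: rhs = 6, matching y values: 11, 12 (2 points).
  x = 19: rhs = 0, matching y values: 0 (1 points).
  x = 20: rhs = 16, matching y values: 4, 19 (2 points).
  x = 21: rhs = 14, matching y values: none (0 points).
  x = 22: rhs = 0, matching y values: 0 (1 points).
Total affine count: 23.
Full point count |E(F_23)| = 23 + 1 = 24.
Hasse bound: |24 − (23+1)| = |0| = 0 ≤ 2√23 ≈ 9.5917 ✓.


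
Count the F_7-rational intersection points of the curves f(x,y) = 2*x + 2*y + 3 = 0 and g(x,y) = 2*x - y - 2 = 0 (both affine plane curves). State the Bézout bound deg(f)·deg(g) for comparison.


Common zeros: {(6, 3)}; count = 1; Bézout bound = 1.

deg(f) = 1, deg(g) = 1, so Bézout bound = 1.
Scan x ∈ F_7. For each x, list the y ∈ F_7 with f(x, y) ≡ 0 and those with g(x, y) ≡ 0 (mod 7); the common zeros in that column are the intersection.
  x = 0: f ≡ 0 at y ∈ {2}; g ≡ 0 at y ∈ {5}; common: ∅.
  x = 1: f ≡ 0 at y ∈ {1}; g ≡ 0 at y ∈ {0}; common: ∅.
  x = 2: f ≡ 0 at y ∈ {0}; g ≡ 0 at y ∈ {2}; common: ∅.
  x = 3: f ≡ 0 at y ∈ {6}; g ≡ 0 at y ∈ {4}; common: ∅.
  x = 4: f ≡ 0 at y ∈ {5}; g ≡ 0 at y ∈ {6}; common: ∅.
  x = 5: f ≡ 0 at y ∈ {4}; g ≡ 0 at y ∈ {1}; common: ∅.
  x = 6: f ≡ 0 at y ∈ {3}; g ≡ 0 at y ∈ {3}; common: {3}.
Collecting: common zeros = {(6, 3)}, so the count is 1.
Comparison with the Bézout bound: 1 ≤ 1 = deg(f)·deg(g), as expected for curves with no common component (the bound is attained).


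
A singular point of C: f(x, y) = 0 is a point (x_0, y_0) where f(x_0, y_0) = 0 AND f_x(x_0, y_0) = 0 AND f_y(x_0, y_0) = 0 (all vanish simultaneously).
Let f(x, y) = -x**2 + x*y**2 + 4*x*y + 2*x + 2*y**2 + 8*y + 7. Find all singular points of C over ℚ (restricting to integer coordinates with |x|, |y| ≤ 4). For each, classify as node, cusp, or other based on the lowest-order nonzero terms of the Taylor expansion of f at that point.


Singular points: {(-1, -2)}; classification: node.

Compute partial derivatives:
  f_x = -2*x + y**2 + 4*y + 2.
  f_y = 2*x*y + 4*x + 4*y + 8.
Scan x_0 ∈ {−4, ..., 4}. For each x_0, f_y(x_0, y) is a polynomial in y; find its integer roots y ∈ {−4, ..., 4}, then test f_x and f at those candidates.
  x = -4: f_y(-4, y) = -4*y - 8; vanishes at y ∈ {-2}. (-4, -2): f_x = 6 ≠ 0.
  x = -3: f_y(-3, y) = -2*y - 4; vanishes at y ∈ {-2}. (-3, -2): f_x = 4 ≠ 0.
  x = -2: f_y(-2, y) = 0; vanishes at y ∈ {-4, -3, -2, -1, 0, 1, 2, 3, 4}. (-2, -4): f_x = 6 ≠ 0; (-2, -3): f_x = 3 ≠ 0; (-2, -2): f_x = 2 ≠ 0; (-2, -1): f_x = 3 ≠ 0; (-2, 0): f_x = 6 ≠ 0; (-2, 1): f_x = 11 ≠ 0; (-2, 2): f_x = 18 ≠ 0; (-2, 3): f_x = 27 ≠ 0; (-2, 4): f_x = 38 ≠ 0.
  x = -1: f_y(-1, y) = 2*y + 4; vanishes at y ∈ {-2}. (-1, -2): f_x = 0, f = 0 — SINGULAR.
  x = 0: f_y(0, y) = 4*y + 8; vanishes at y ∈ {-2}. (0, -2): f_x = -2 ≠ 0.
  x = 1: f_y(1, y) = 6*y + 12; vanishes at y ∈ {-2}. (1, -2): f_x = -4 ≠ 0.
  x = 2: f_y(2, y) = 8*y + 16; vanishes at y ∈ {-2}. (2, -2): f_x = -6 ≠ 0.
  x = 3: f_y(3, y) = 10*y + 20; vanishes at y ∈ {-2}. (3, -2): f_x = -8 ≠ 0.
  x = 4: f_y(4, y) = 12*y + 24; vanishes at y ∈ {-2}. (4, -2): f_x = -10 ≠ 0.
Only singular point on the grid: (-1, -2).
Classify: substitute x = -1 + u, y = -2 + v and expand: f = -u**2 + u*v**2 + v**2.
No constant or linear terms (consistent with a singular point). Quadratic part: -u**2 + v**2. Cubic part: u*v**2.
The quadratic part v**2 - u**2 = (v − u)(v + u) splits into two distinct linear factors, so there are two distinct tangent lines y − -2 = ±(x − -1) — this is a node (ordinary double point).
Classification: node.


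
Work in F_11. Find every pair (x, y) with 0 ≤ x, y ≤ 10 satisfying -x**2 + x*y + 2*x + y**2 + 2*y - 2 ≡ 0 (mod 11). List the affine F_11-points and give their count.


Affine F_11-points: {(0, 4), (0, 5), (3, 8), (3, 9), (6, 4), (6, 10), (7, 5), (7, 8), (8, 3), (8, 9)}; count = 10.

For each of the 121 pairs (x, y) ∈ F_11², evaluate f(x, y) mod 11. Record the zeros.
  x = 0: [0↦9, 1↦1, 2↦6, 3↦2, 4↦0, 5↦0, 6↦2, 7↦6, 8↦1, 9↦9, 10↦8]  zeros at y ∈ {4, 5}
  x = 1: [0↦10, 1↦3, 2↦9, 3↦6, 4↦5, 5↦6, 6↦9, 7↦3, 8↦10, 9↦8, 10↦8]  zeros at y ∈ ∅
  x = 2: [0↦9, 1↦3, 2↦10, 3↦8, 4↦8, 5↦10, 6↦3, 7↦9, 8↦6, 9↦5, 10↦6]  zeros at y ∈ ∅
  x = 3: [0↦6, 1↦1, 2↦9, 3↦8, 4↦9, 5↦1, 6↦6, 7↦2, 8↦0, 9↦0, 10↦2]  zeros at y ∈ {8, 9}
  x = 4: [0↦1, 1↦8, 2↦6, 3↦6, 4↦8, 5↦1, 6↦7, 7↦4, 8↦3, 9↦4, 10↦7]  zeros at y ∈ ∅
  x = 5: [0↦5, 1↦2, 2↦1, 3↦2, 4↦5, 5↦10, 6↦6, 7↦4, 8↦4, 9↦6, 10↦10]  zeros at y ∈ ∅
  x = 6: [0↦7, 1↦5, 2↦5, 3↦7, 4↦0, 5↦6, 6↦3, 7↦2, 8↦3, 9↦6, 10↦0]  zeros at y ∈ {4, 10}
  x = 7: [0↦7, 1↦6, 2↦7, 3↦10, 4↦4, 5↦0, 6↦9, 7↦9, 8↦0, 9↦4, 10↦10]  zeros at y ∈ {5, 8}
  x = 8: [0↦5, 1↦5, 2↦7, 3↦0, 4↦6, 5↦3, 6↦2, 7↦3, 8↦6, 9↦0, 10↦7]  zeros at y ∈ {3, 9}
  x = 9: [0↦1, 1↦2, 2↦5, 3↦10, 4↦6, 5↦4, 6↦4, 7↦6, 8↦10, 9↦5, 10↦2]  zeros at y ∈ ∅
  x = 10: [0↦6, 1↦8, 2↦1, 3↦7, 4↦4, 5↦3, 6↦4, 7↦7, 8↦1, 9↦8, 10↦6]  zeros at y ∈ ∅
Collecting zeros: affine points = {(0, 4), (0, 5), (3, 8), (3, 9), (6, 4), (6, 10), (7, 5), (7, 8), (8, 3), (8, 9)}.
Total count |C(F_11)_aff| = 10.


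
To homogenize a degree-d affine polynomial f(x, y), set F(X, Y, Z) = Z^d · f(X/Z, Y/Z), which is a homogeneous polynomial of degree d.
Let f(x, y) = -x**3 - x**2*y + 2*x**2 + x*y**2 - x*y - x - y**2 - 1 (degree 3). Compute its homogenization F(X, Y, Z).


F(X, Y, Z) = -X**3 - X**2*Y + 2*X**2*Z + X*Y**2 - X*Y*Z - X*Z**2 - Y**2*Z - Z**3

deg(f) = 3.
Substitute x = X/Z, y = Y/Z into f, then multiply by Z^3.
  monomial -1·x^3·y^0 ↦ -1·X^3·Y^0·Z^0.
  monomial -1·x^2·y^1 ↦ -1·X^2·Y^1·Z^0.
  monomial 2·x^2·y^0 ↦ 2·X^2·Y^0·Z^1.
  monomial 1·x^1·y^2 ↦ 1·X^1·Y^2·Z^0.
  monomial -1·x^1·y^1 ↦ -1·X^1·Y^1·Z^1.
  monomial -1·x^1·y^0 ↦ -1·X^1·Y^0·Z^2.
  monomial -1·x^0·y^2 ↦ -1·X^0·Y^2·Z^1.
  monomial -1·x^0·y^0 ↦ -1·X^0·Y^0·Z^3.
Collecting: F(X, Y, Z) = -X**3 - X**2*Y + 2*X**2*Z + X*Y**2 - X*Y*Z - X*Z**2 - Y**2*Z - Z**3.


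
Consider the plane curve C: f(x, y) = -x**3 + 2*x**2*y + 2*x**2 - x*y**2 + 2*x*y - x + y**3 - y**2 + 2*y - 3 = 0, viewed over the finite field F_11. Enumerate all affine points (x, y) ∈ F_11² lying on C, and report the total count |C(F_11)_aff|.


Affine F_11-points: {(1, 8), (2, 6), (4, 2), (6, 4), (8, 3), (10, 9)}; count = 6.

For each of the 121 pairs (x, y) ∈ F_11², evaluate f(x, y) mod 11. Record the zeros.
  x = 0: [0↦8, 1↦10, 2↦5, 3↦10, 4↦9, 5↦8, 6↦2, 7↦8, 8↦10, 9↦3, 10↦4]  zeros at y ∈ ∅
  x = 1: [0↦8, 1↦2, 2↦9, 3↦2, 4↦9, 5↦3, 6↦1, 7↦9, 8↦0, 9↦2, 10↦10]  zeros at y ∈ {8}
  x = 2: [0↦6, 1↦7, 2↦8, 3↦4, 4↦1, 5↦5, 6↦0, 7↦3, 8↦9, 9↦2, 10↦10]  zeros at y ∈ {6}
  x = 3: [0↦7, 1↦8, 2↦7, 3↦10, 4↦1, 5↦8, 6↦4, 7↦6, 8↦9, 9↦8, 10↦9]  zeros at y ∈ ∅
  x = 4: [0↦5, 1↦10, 2↦0, 3↦3, 4↦3, 5↦6, 6↦7, 7↦1, 8↦5, 9↦3, 10↦1]  zeros at y ∈ {2}
  x = 5: [0↦5, 1↦7, 2↦3, 3↦10, 4↦1, 5↦4, 6↦3, 7↦4, 8↦2, 9↦3, 10↦2]  zeros at y ∈ ∅
  x = 6: [0↦1, 1↦4, 2↦10, 3↦3, 4↦0, 5↦7, 6↦8, 7↦9, 8↦5, 9↦2, 10↦6]  zeros at y ∈ {4}
  x = 7: [0↦9, 1↦6, 2↦4, 3↦9, 4↦5, 5↦9, 6↦5, 7↦10, 8↦8, 9↦5, 10↦7]  zeros at y ∈ ∅
  x = 8: [0↦1, 1↦7, 2↦1, 3↦0, 4↦10, 5↦4, 6↦10, 7↦1, 8↦5, 9↦6, 10↦10]  zeros at y ∈ {3}
  x = 9: [0↦4, 1↦1, 2↦6, 3↦3, 4↦9, 5↦8, 6↦6, 7↦9, 8↦1, 9↦10, 10↦9]  zeros at y ∈ ∅
  x = 10: [0↦1, 1↦4, 2↦2, 3↦1, 4↦7, 5↦4, 6↦9, 7↦6, 8↦1, 9↦0, 10↦9]  zeros at y ∈ {9}
Collecting zeros: affine points = {(1, 8), (2, 6), (4, 2), (6, 4), (8, 3), (10, 9)}.
Total count |C(F_11)_aff| = 6.


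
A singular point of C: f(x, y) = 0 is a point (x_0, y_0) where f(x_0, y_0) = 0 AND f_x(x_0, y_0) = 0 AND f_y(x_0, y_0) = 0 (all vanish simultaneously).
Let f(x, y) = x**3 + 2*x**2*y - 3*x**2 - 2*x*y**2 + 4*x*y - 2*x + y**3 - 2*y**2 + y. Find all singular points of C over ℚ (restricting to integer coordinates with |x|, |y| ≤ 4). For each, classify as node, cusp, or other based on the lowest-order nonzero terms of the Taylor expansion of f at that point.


Singular points: {(0, 1)}; classification: node.

Compute partial derivatives:
  f_x = 3*x**2 + 4*x*y - 6*x - 2*y**2 + 4*y - 2.
  f_y = 2*x**2 - 4*x*y + 4*x + 3*y**2 - 4*y + 1.
Scan x_0 ∈ {−4, ..., 4}. For each x_0, f_y(x_0, y) is a polynomial in y; find its integer roots y ∈ {−4, ..., 4}, then test f_x and f at those candidates.
  x = -4: f_y(-4, y) = 3*y**2 + 12*y + 17; no integer root y with |y| ≤ 4.
  x = -3: f_y(-3, y) = 3*y**2 + 8*y + 7; no integer root y with |y| ≤ 4.
  x = -2: f_y(-2, y) = 3*y**2 + 4*y + 1; vanishes at y ∈ {-1}. (-2, -1): f_x = 24 ≠ 0.
  x = -1: f_y(-1, y) = 3*y**2 - 1; no integer root y with |y| ≤ 4.
  x = 0: f_y(0, y) = 3*y**2 - 4*y + 1; vanishes at y ∈ {1}. (0, 1): f_x = 0, f = 0 — SINGULAR.
  x = 1: f_y(1, y) = 3*y**2 - 8*y + 7; no integer root y with |y| ≤ 4.
  x = 2: f_y(2, y) = 3*y**2 - 12*y + 17; no integer root y with |y| ≤ 4.
  x = 3: f_y(3, y) = 3*y**2 - 16*y + 31; no integer root y with |y| ≤ 4.
  x = 4: f_y(4, y) = 3*y**2 - 20*y + 49; no integer root y with |y| ≤ 4.
Only singular point on the grid: (0, 1).
Classify: substitute x = 0 + u, y = 1 + v and expand: f = u**3 + 2*u**2*v - u**2 - 2*u*v**2 + v**3 + v**2.
No constant or linear terms (consistent with a singular point). Quadratic part: -u**2 + v**2. Cubic part: u**3 + 2*u**2*v - 2*u*v**2 + v**3.
The quadratic part v**2 - u**2 = (v − u)(v + u) splits into two distinct linear factors, so there are two distinct tangent lines y − 1 = ±(x − 0) — this is a node (ordinary double point).
Classification: node.


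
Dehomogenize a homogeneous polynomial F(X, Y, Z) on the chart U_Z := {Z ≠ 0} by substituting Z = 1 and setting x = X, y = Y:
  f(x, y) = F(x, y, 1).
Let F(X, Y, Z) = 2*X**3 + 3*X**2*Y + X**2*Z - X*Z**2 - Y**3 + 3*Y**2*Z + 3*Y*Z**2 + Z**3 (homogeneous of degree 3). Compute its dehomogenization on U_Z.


f(x, y) = 2*x**3 + 3*x**2*y + x**2 - x - y**3 + 3*y**2 + 3*y + 1

On U_Z we set Z = 1. Each monomial c·X^i·Y^j·Z^k in F becomes c·x^i·y^j·1^k = c·x^i·y^j.
Substituting Z = 1: F(X, Y, 1) = 2*x**3 + 3*x**2*y + x**2 - x - y**3 + 3*y**2 + 3*y + 1.
Note: deg(f) ≤ deg(F) = 3; strict inequality happens when F is divisible by Z (lost terms).


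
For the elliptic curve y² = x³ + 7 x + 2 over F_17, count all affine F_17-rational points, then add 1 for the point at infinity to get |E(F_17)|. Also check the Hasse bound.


Affine points = {(0, 6), (0, 11), (3, 4), (3, 13), (4, 3), (4, 14), (5, 3), (5, 14), (8, 3), (8, 14), (10, 1), (10, 16), (11, 4), (11, 13)}; affine count = 14; |E(F_17)| = 15.

Discriminant check: Δ ∝ 4a³ + 27b² = 4·7³ + 27·2² = 4·343 + 27·4 ≡ 1 (mod 17). Nonzero ⇒ E is nonsingular.
For each x ∈ F_17, compute rhs = x³ + 7·x + 2 mod 17, then count y ∈ F_17 with y² ≡ rhs.
  x = 0: rhs = 2, matching y values: 6, 11 (2 points).
  x = 1: rhs = 10, matching y values: none (0 points).
  x = 2: rhs = 7, matching y values: none (0 points).
  x = 3: rhs = 16, matching y values: 4, 13 (2 points).
  x = 4: rhs = 9, matching y values: 3, 14 (2 points).
  x = 5: rhs = 9, matching y values: 3, 14 (2 points).
  x = 6: rhs = 5, matching y values: none (0 points).
  x = 7: rhs = 3, matching y values: none (0 points).
  x = 8: rhs = 9, matching y values: 3, 14 (2 points).
  x = 9: rhs = 12, matching y values: none (0 points).
  x = 10: rhs = 1, matching y values: 1, 16 (2 points).
  x = 11: rhs = 16, matching y values: 4, 13 (2 points).
  x = 12: rhs = 12, matching y values: none (0 points).
  x = 13: rhs = 12, matching y values: none (0 points).
  x = 14: rhs = 5, matching y values: none (0 points).
  x = 15: rhs = 14, matching y values: none (0 points).
  x = 16: rhs = 11, matching y values: none (0 points).
Total affine count: 14.
Full point count |E(F_17)| = 14 + 1 = 15.
Hasse bound: |15 − (17+1)| = |-3| = 3 ≤ 2√17 ≈ 8.2462 ✓.


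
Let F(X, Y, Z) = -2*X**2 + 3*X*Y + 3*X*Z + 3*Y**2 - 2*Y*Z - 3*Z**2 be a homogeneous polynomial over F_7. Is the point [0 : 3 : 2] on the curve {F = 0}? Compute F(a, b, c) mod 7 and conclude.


F(0,3,2) ≡ 3 (mod 7); P is NOT on the curve.

Evaluate F(0, 3, 2) term-by-term (mod 7).
  -2*X**2 ↦ -2·0·1·1 = 0
  3*X*Y ↦ 3·0·3·1 = 0
  3*X*Z ↦ 3·0·1·2 = 0
  3*Y**2 ↦ 3·1·9·1 = 27
  -2*Y*Z ↦ -2·1·3·2 = -12
  -3*Z**2 ↦ -3·1·1·4 = -12
Sum: F(0, 3, 2) = (0) + (0) + (0) + (27) + (-12) + (-12) = 3.
Reducing mod 7: 3 ≡ 3 (mod 7).
Since F(a, b, c) ≡ 3 ≠ 0 (mod 7), P does NOT lie on the curve.


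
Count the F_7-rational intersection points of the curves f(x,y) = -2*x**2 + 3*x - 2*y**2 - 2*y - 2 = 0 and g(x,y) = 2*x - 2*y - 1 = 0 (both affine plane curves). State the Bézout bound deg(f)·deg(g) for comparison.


Common zeros: ∅; count = 0; Bézout bound = 2.

deg(f) = 2, deg(g) = 1, so Bézout bound = 2.
Scan x ∈ F_7. For each x, list the y ∈ F_7 with f(x, y) ≡ 0 and those with g(x, y) ≡ 0 (mod 7); the common zeros in that column are the intersection.
  x = 0: f ≡ 0 at y ∈ {2, 4}; g ≡ 0 at y ∈ {3}; common: ∅.
  x = 1: f ≡ 0 at y ∈ ∅; g ≡ 0 at y ∈ {4}; common: ∅.
  x = 2: f ≡ 0 at y ∈ {3}; g ≡ 0 at y ∈ {5}; common: ∅.
  x = 3: f ≡ 0 at y ∈ {3}; g ≡ 0 at y ∈ {6}; common: ∅.
  x = 4: f ≡ 0 at y ∈ ∅; g ≡ 0 at y ∈ {0}; common: ∅.
  x = 5: f ≡ 0 at y ∈ {2, 4}; g ≡ 0 at y ∈ {1}; common: ∅.
  x = 6: f ≡ 0 at y ∈ {0, 6}; g ≡ 0 at y ∈ {2}; common: ∅.
Collecting: common zeros = ∅, so the count is 0.
Comparison with the Bézout bound: 0 ≤ 2 = deg(f)·deg(g), as expected for curves with no common component (the affine F_7-count falls short of the bound because intersections may lie at infinity, over extension fields, or carry multiplicity).


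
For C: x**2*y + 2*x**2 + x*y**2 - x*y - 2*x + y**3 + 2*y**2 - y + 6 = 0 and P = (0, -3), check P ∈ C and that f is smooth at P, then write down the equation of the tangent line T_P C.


Tangent line at P: 10*x + 14*y + 42 = 0.

Step 1: f(0, -3) = 0, so P lies on C.
Step 2: partial derivatives
  f_x(x, y) = 2*x*y + 4*x + y**2 - y - 2, f_y(x, y) = x**2 + 2*x*y - x + 3*y**2 + 4*y - 1.
  f_x(P) = 10, f_y(P) = 14 (gradient nonzero, so P is smooth).
Step 3: tangent line at P: 10·(x − 0) + 14·(y − -3) = 0.
Expanding: 10*x + 14*y + 42 = 0.


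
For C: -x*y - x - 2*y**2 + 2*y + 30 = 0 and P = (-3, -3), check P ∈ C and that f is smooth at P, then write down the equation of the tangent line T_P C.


Tangent line at P: 2*x + 17*y + 57 = 0.

Step 1: f(-3, -3) = 0, so P lies on C.
Step 2: partial derivatives
  f_x(x, y) = -y - 1, f_y(x, y) = -x - 4*y + 2.
  f_x(P) = 2, f_y(P) = 17 (gradient nonzero, so P is smooth).
Step 3: tangent line at P: 2·(x − -3) + 17·(y − -3) = 0.
Expanding: 2*x + 17*y + 57 = 0.


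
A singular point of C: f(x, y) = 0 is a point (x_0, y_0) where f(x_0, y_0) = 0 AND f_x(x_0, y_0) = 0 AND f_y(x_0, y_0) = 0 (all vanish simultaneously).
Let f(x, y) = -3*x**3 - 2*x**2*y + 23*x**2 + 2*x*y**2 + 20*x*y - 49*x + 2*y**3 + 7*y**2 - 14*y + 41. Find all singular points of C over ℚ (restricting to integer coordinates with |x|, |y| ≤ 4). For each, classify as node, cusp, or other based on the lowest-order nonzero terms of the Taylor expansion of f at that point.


Singular points: {(3, -2)}; classification: cusp.

Compute partial derivatives:
  f_x = -9*x**2 - 4*x*y + 46*x + 2*y**2 + 20*y - 49.
  f_y = -2*x**2 + 4*x*y + 20*x + 6*y**2 + 14*y - 14.
Scan x_0 ∈ {−4, ..., 4}. For each x_0, f_y(x_0, y) is a polynomial in y; find its integer roots y ∈ {−4, ..., 4}, then test f_x and f at those candidates.
  x = -4: f_y(-4, y) = 6*y**2 - 2*y - 126; no integer root y with |y| ≤ 4.
  x = -3: f_y(-3, y) = 6*y**2 + 2*y - 92; no integer root y with |y| ≤ 4.
  x = -2: f_y(-2, y) = 6*y**2 + 6*y - 62; no integer root y with |y| ≤ 4.
  x = -1: f_y(-1, y) = 6*y**2 + 10*y - 36; no integer root y with |y| ≤ 4.
  x = 0: f_y(0, y) = 6*y**2 + 14*y - 14; no integer root y with |y| ≤ 4.
  x = 1: f_y(1, y) = 6*y**2 + 18*y + 4; no integer root y with |y| ≤ 4.
  x = 2: f_y(2, y) = 6*y**2 + 22*y + 18; no integer root y with |y| ≤ 4.
  x = 3: f_y(3, y) = 6*y**2 + 26*y + 28; vanishes at y ∈ {-2}. (3, -2): f_x = 0, f = 0 — SINGULAR.
  x = 4: f_y(4, y) = 6*y**2 + 30*y + 34; no integer root y with |y| ≤ 4.
Only singular point on the grid: (3, -2).
Classify: substitute x = 3 + u, y = -2 + v and expand: f = -3*u**3 - 2*u**2*v + 2*u*v**2 + 2*v**3 + v**2.
No constant or linear terms (consistent with a singular point). Quadratic part: v**2. Cubic part: -3*u**3 - 2*u**2*v + 2*u*v**2 + 2*v**3.
The quadratic part v**2 is a perfect square, so there is a single (double) tangent line v = 0, i.e. y = -2. Restricting the cubic part to that line (v = 0) leaves -3*u**3 ≠ 0, so f is not divisible by v and the branch is v² ≈ 3*u**3 to lowest order — this is a cusp.
Classification: cusp.


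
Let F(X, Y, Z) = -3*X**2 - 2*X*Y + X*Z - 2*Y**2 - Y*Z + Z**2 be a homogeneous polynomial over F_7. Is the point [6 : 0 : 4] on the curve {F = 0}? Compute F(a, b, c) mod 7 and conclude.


F(6,0,4) ≡ 2 (mod 7); P is NOT on the curve.

Evaluate F(6, 0, 4) term-by-term (mod 7).
  -3*X**2 ↦ -3·36·1·1 = -108
  -2*X*Y ↦ -2·6·0·1 = 0
  X*Z ↦ 1·6·1·4 = 24
  -2*Y**2 ↦ -2·1·0·1 = 0
  -Y*Z ↦ -1·1·0·4 = 0
  Z**2 ↦ 1·1·1·16 = 16
Sum: F(6, 0, 4) = (-108) + (0) + (24) + (0) + (0) + (16) = -68.
Reducing mod 7: -68 ≡ 2 (mod 7).
Since F(a, b, c) ≡ 2 ≠ 0 (mod 7), P does NOT lie on the curve.


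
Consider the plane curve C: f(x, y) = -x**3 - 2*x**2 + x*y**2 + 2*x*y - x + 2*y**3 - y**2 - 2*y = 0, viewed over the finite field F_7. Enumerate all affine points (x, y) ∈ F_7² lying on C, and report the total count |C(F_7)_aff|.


Affine F_7-points: {(0, 0), (2, 6), (4, 6), (5, 5), (6, 0), (6, 2), (6, 6)}; count = 7.

For each of the 49 pairs (x, y) ∈ F_7², evaluate f(x, y) mod 7. Record the zeros.
  x = 0: [0↦0, 1↦6, 2↦1, 3↦4, 4↦6, 5↦5, 6↦6]  zeros at y ∈ {0}
  x = 1: [0↦3, 1↦5, 2↦5, 3↦1, 4↦5, 5↦1, 6↦1]  zeros at y ∈ ∅
  x = 2: [0↦3, 1↦1, 2↦6, 3↦2, 4↦1, 5↦1, 6↦0]  zeros at y ∈ {6}
  x = 3: [0↦1, 1↦2, 2↦5, 3↦1, 4↦2, 5↦6, 6↦4]  zeros at y ∈ ∅
  x = 4: [0↦5, 1↦2, 2↦3, 3↦6, 4↦2, 5↦3, 6↦0]  zeros at y ∈ {6}
  x = 5: [0↦2, 1↦2, 2↦1, 3↦4, 4↦2, 5↦0, 6↦3]  zeros at y ∈ {5}
  x = 6: [0↦0, 1↦3, 2↦0, 3↦3, 4↦3, 5↦5, 6↦0]  zeros at y ∈ {0, 2, 6}
Collecting zeros: affine points = {(0, 0), (2, 6), (4, 6), (5, 5), (6, 0), (6, 2), (6, 6)}.
Total count |C(F_7)_aff| = 7.


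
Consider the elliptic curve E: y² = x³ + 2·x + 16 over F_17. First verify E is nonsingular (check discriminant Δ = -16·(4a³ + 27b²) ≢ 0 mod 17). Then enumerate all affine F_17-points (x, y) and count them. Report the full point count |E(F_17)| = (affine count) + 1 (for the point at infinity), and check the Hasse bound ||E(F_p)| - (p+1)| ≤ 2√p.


Affine points = {(0, 4), (0, 13), (1, 6), (1, 11), (3, 7), (3, 10), (5, 7), (5, 10), (7, 4), (7, 13), (8, 0), (9, 7), (9, 10), (10, 4), (10, 13), (11, 3), (11, 14), (12, 0), (14, 0), (15, 2), (15, 15), (16, 8), (16, 9)}; affine count = 23; |E(F_17)| = 24.

Discriminant check: Δ ∝ 4a³ + 27b² = 4·2³ + 27·16² = 4·8 + 27·256 ≡ 8 (mod 17). Nonzero ⇒ E is nonsingular.
For each x ∈ F_17, compute rhs = x³ + 2·x + 16 mod 17, then count y ∈ F_17 with y² ≡ rhs.
  x = 0: rhs = 16, matching y values: 4, 13 (2 points).
  x = 1: rhs = 2, matching y values: 6, 11 (2 points).
  x = 2: rhs = 11, matching y values: none (0 points).
  x = 3: rhs = 15, matching y values: 7, 10 (2 points).
  x = 4: rhs = 3, matching y values: none (0 points).
  x = 5: rhs = 15, matching y values: 7, 10 (2 points).
  x = 6: rhs = 6, matching y values: none (0 points).
  x = 7: rhs = 16, matching y values: 4, 13 (2 points).
  x = 8: rhs = 0, matching y values: 0 (1 points).
  x = 9: rhs = 15, matching y values: 7, 10 (2 points).
  x = 10: rhs = 16, matching y values: 4, 13 (2 points).
  x = 11: rhs = 9, matching y values: 3, 14 (2 points).
  x = 12: rhs = 0, matching y values: 0 (1 points).
  x = 13: rhs = 12, matching y values: none (0 points).
  x = 14: rhs = 0, matching y values: 0 (1 points).
  x = 15: rhs = 4, matching y values: 2, 15 (2 points).
  x = 16: rhs = 13, matching y values: 8, 9 (2 points).
Total affine count: 23.
Full point count |E(F_17)| = 23 + 1 = 24.
Hasse bound: |24 − (17+1)| = |6| = 6 ≤ 2√17 ≈ 8.2462 ✓.


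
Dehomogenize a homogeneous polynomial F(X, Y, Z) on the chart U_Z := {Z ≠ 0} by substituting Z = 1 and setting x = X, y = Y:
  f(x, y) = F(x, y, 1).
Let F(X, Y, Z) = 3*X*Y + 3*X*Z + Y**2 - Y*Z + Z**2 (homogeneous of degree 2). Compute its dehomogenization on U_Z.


f(x, y) = 3*x*y + 3*x + y**2 - y + 1

On U_Z we set Z = 1. Each monomial c·X^i·Y^j·Z^k in F becomes c·x^i·y^j·1^k = c·x^i·y^j.
Substituting Z = 1: F(X, Y, 1) = 3*x*y + 3*x + y**2 - y + 1.
Note: deg(f) ≤ deg(F) = 2; strict inequality happens when F is divisible by Z (lost terms).


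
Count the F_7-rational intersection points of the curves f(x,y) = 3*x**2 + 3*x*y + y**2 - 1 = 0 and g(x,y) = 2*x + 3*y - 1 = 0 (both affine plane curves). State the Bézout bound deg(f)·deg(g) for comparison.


Common zeros: {(6, 1)}; count = 1; Bézout bound = 2.

deg(f) = 2, deg(g) = 1, so Bézout bound = 2.
Scan x ∈ F_7. For each x, list the y ∈ F_7 with f(x, y) ≡ 0 and those with g(x, y) ≡ 0 (mod 7); the common zeros in that column are the intersection.
  x = 0: f ≡ 0 at y ∈ {1, 6}; g ≡ 0 at y ∈ {5}; common: ∅.
  x = 1: f ≡ 0 at y ∈ {5, 6}; g ≡ 0 at y ∈ {2}; common: ∅.
  x = 2: f ≡ 0 at y ∈ ∅; g ≡ 0 at y ∈ {6}; common: ∅.
  x = 3: f ≡ 0 at y ∈ ∅; g ≡ 0 at y ∈ {3}; common: ∅.
  x = 4: f ≡ 0 at y ∈ ∅; g ≡ 0 at y ∈ {0}; common: ∅.
  x = 5: f ≡ 0 at y ∈ ∅; g ≡ 0 at y ∈ {4}; common: ∅.
  x = 6: f ≡ 0 at y ∈ {1, 2}; g ≡ 0 at y ∈ {1}; common: {1}.
Collecting: common zeros = {(6, 1)}, so the count is 1.
Comparison with the Bézout bound: 1 ≤ 2 = deg(f)·deg(g), as expected for curves with no common component (the affine F_7-count falls short of the bound because intersections may lie at infinity, over extension fields, or carry multiplicity).


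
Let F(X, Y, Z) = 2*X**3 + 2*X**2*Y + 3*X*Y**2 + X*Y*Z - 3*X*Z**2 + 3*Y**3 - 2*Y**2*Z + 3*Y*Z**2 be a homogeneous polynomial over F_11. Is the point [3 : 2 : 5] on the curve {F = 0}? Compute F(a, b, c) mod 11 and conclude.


F(3,2,5) ≡ 10 (mod 11); P is NOT on the curve.

Evaluate F(3, 2, 5) term-by-term (mod 11).
  2*X**3 ↦ 2·27·1·1 = 54
  2*X**2*Y ↦ 2·9·2·1 = 36
  3*X*Y**2 ↦ 3·3·4·1 = 36
  X*Y*Z ↦ 1·3·2·5 = 30
  -3*X*Z**2 ↦ -3·3·1·25 = -225
  3*Y**3 ↦ 3·1·8·1 = 24
  -2*Y**2*Z ↦ -2·1·4·5 = -40
  3*Y*Z**2 ↦ 3·1·2·25 = 150
Sum: F(3, 2, 5) = (54) + (36) + (36) + (30) + (-225) + (24) + (-40) + (150) = 65.
Reducing mod 11: 65 ≡ 10 (mod 11).
Since F(a, b, c) ≡ 10 ≠ 0 (mod 11), P does NOT lie on the curve.
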